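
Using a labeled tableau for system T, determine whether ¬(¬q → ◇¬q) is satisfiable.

1. ¬(¬q → ◇¬q), 0
2. ¬q, 0
3. ¬◇¬q, 0
4. q, 0
Accessibility: 0R0
Branch closes: q and ¬q both at 0.
(One branch shown.) All branches close.

No, unsatisfiable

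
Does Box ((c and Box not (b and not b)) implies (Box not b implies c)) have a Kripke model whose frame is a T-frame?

Satisfiable

1. Box ((c and Box not (b and not b)) implies (Box not b implies c)), w0
2. (c and Box not (b and not b)) implies (Box not b implies c), w0
3. Box not b implies c, w0
4. c, w0
Accessibility: w0Rw0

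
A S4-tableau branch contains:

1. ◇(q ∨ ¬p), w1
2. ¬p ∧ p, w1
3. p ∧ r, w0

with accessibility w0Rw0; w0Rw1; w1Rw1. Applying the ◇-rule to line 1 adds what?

a fresh world w2 with w1Rw2, and q ∨ ¬p at w2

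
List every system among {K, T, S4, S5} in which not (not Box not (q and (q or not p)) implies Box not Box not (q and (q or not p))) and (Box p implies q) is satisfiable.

K, T, S4

S4-tableau for the formula:
1. not (not Box not (q and (q or not p)) implies Box not Box not (q and (q or not p))) and (Box p implies q), w0
2. not (not Box not (q and (q or not p)) implies Box not Box not (q and (q or not p))), w0
3. Box p implies q, w0
4. not Box not (q and (q or not p)), w0
5. not Box not Box not (q and (q or not p)), w0
6. q, w0
7. q and (q or not p), w1
8. q, w1
9. q or not p, w1
10. not p, w1
11. Box not (q and (q or not p)), w2
12. not (q and (q or not p)), w2
13. not (q or not p), w2
14. not q, w2
15. p, w2
Accessibility: w0Rw0, w0Rw1, w0Rw2, w1Rw1, w2Rw2
Complete open branch: satisfiable in S4, hence also in K, T (this S4-model is also a K-model and a T-model).
S5-tableau for the formula:
1. not (not Box not (q and (q or not p)) implies Box not Box not (q and (q or not p))) and (Box p implies q), w0
2. not (not Box not (q and (q or not p)) implies Box not Box not (q and (q or not p))), w0
3. Box p implies q, w0
4. not Box not (q and (q or not p)), w0
5. not Box not Box not (q and (q or not p)), w0
6. not Box p, w0
7. q and (q or not p), w1
8. q, w1
9. q or not p, w1
10. not p, w1
11. Box not (q and (q or not p)), w2
12. not (q and (q or not p)), w0
13. not (q and (q or not p)), w1
14. not (q and (q or not p)), w2
15. not (q or not p), w0
16. not q, w0
17. p, w0
18. not (q or not p), w1
19. not q, w1
20. p, w1
Accessibility: w0Rw0, w0Rw1, w0Rw2, w1Rw0, w1Rw1, w1Rw2, w2Rw0, w2Rw1, w2Rw2
Branch closes: q and not q both at w1.
Every branch closes (one shown): unsatisfiable in S5.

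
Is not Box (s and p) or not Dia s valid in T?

No, not valid

Tableau for the negation not (not Box (s and p) or not Dia s):
1. not (not Box (s and p) or not Dia s), w0
2. Box (s and p), w0
3. Dia s, w0
4. s and p, w0
5. s, w0
6. p, w0
7. s, w1
8. s and p, w1
9. p, w1
Accessibility: w0Rw0, w0Rw1, w1Rw1
The negation has an open branch (countermodel exists).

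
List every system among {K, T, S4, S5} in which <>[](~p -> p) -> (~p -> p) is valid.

S4-tableau for the negation ~(<>[](~p -> p) -> (~p -> p)):
1. ~(<>[](~p -> p) -> (~p -> p)), 0
2. <>[](~p -> p), 0
3. ~(~p -> p), 0
4. ~p, 0
5. [](~p -> p), 1
6. ~p -> p, 1
7. p, 1
Accessibility: 0R0, 0R1, 1R1
Complete open branch: countermodel on an S4-frame, so not valid in S4, nor in K, T (the same frame is also a K-frame and a T-frame).
S5-tableau for the negation ~(<>[](~p -> p) -> (~p -> p)):
1. ~(<>[](~p -> p) -> (~p -> p)), 0
2. <>[](~p -> p), 0
3. ~(~p -> p), 0
4. ~p, 0
5. [](~p -> p), 1
6. ~p -> p, 0
7. ~p -> p, 1
8. p, 0
Accessibility: 0R0, 0R1, 1R0, 1R1
Branch closes: p and ~p both at 0.
Every branch closes (one shown): valid in S5.

S5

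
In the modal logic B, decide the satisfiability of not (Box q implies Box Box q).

Satisfiable

1. not (Box q implies Box Box q), u
2. Box q, u
3. not Box Box q, u
4. q, u
5. not Box q, v
6. q, v
7. not q, w
Accessibility: uRu, uRv, vRu, vRv, vRw, wRv, wRw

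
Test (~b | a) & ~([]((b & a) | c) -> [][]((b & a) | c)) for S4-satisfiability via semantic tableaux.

1. (~b | a) & ~([]((b & a) | c) -> [][]((b & a) | c)), 0
2. ~b | a, 0
3. ~([]((b & a) | c) -> [][]((b & a) | c)), 0
4. []((b & a) | c), 0
5. ~[][]((b & a) | c), 0
6. (b & a) | c, 0
7. a, 0
8. b & a, 0
9. b, 0
10. ~[]((b & a) | c), 1
11. (b & a) | c, 1
12. b & a, 1
13. b, 1
14. a, 1
15. ~((b & a) | c), 2
16. ~(b & a), 2
17. ~c, 2
18. (b & a) | c, 2
19. ~a, 2
20. b & a, 2
21. b, 2
22. a, 2
Accessibility: 0R0, 0R1, 0R2, 1R1, 1R2, 2R2
Branch closes: a and ~a both at 2.
(One branch shown.) All branches close.

No, unsatisfiable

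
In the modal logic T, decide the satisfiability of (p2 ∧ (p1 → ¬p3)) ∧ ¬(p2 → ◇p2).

1. (p2 ∧ (p1 → ¬p3)) ∧ ¬(p2 → ◇p2), 0
2. p2 ∧ (p1 → ¬p3), 0
3. ¬(p2 → ◇p2), 0
4. p2, 0
5. p1 → ¬p3, 0
6. ¬◇p2, 0
7. ¬p2, 0
Accessibility: 0R0
Branch closes: p2 and ¬p2 both at 0.
All branches of the tableau close; one closing branch shown above.

Unsatisfiable (every branch closes)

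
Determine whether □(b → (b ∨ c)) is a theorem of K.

Yes, valid

Tableau for the negation ¬□(b → (b ∨ c)):
1. ¬□(b → (b ∨ c)), u
2. ¬(b → (b ∨ c)), v
3. b, v
4. ¬(b ∨ c), v
5. ¬b, v
6. ¬c, v
Accessibility: uRv
Branch closes: b and ¬b both at v.
All branches of the negation close; one closing branch shown above.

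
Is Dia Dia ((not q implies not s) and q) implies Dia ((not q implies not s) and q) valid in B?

No, not valid

Tableau for the negation not (Dia Dia ((not q implies not s) and q) implies Dia ((not q implies not s) and q)):
1. not (Dia Dia ((not q implies not s) and q) implies Dia ((not q implies not s) and q)), u
2. Dia Dia ((not q implies not s) and q), u
3. not Dia ((not q implies not s) and q), u
4. not ((not q implies not s) and q), u
5. not q, u
6. Dia ((not q implies not s) and q), v
7. not ((not q implies not s) and q), v
8. not q, v
9. (not q implies not s) and q, w
10. not q implies not s, w
11. q, w
12. not s, w
Accessibility: uRu, uRv, vRu, vRv, vRw, wRv, wRw
The negation has an open branch (countermodel exists).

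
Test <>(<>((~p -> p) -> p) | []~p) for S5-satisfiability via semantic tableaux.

1. <>(<>((~p -> p) -> p) | []~p), 0
2. <>((~p -> p) -> p) | []~p, 1
3. []~p, 1
4. ~p, 0
5. ~p, 1
Accessibility: 0R0, 0R1, 1R0, 1R1

Satisfiable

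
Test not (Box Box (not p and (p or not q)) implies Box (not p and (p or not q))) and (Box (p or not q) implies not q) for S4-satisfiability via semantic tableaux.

No, unsatisfiable

1. not (Box Box (not p and (p or not q)) implies Box (not p and (p or not q))) and (Box (p or not q) implies not q), 0
2. not (Box Box (not p and (p or not q)) implies Box (not p and (p or not q))), 0
3. Box (p or not q) implies not q, 0
4. Box Box (not p and (p or not q)), 0
5. not Box (not p and (p or not q)), 0
6. Box (not p and (p or not q)), 0
7. not p and (p or not q), 0
8. not p, 0
9. p or not q, 0
10. not q, 0
11. not (not p and (p or not q)), 1
12. Box (not p and (p or not q)), 1
13. not p and (p or not q), 1
14. not p, 1
15. p or not q, 1
16. not (p or not q), 1
17. q, 1
18. not q, 1
Accessibility: 0R0, 0R1, 1R1
Branch closes: q and not q both at 1.
(One branch shown.) All branches close.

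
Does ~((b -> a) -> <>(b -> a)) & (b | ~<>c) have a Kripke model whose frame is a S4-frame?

Unsatisfiable (every branch closes)

1. ~((b -> a) -> <>(b -> a)) & (b | ~<>c), w0
2. ~((b -> a) -> <>(b -> a)), w0
3. b | ~<>c, w0
4. b -> a, w0
5. ~<>(b -> a), w0
6. ~(b -> a), w0
7. b, w0
8. ~a, w0
9. ~<>c, w0
10. ~c, w0
11. a, w0
Accessibility: w0Rw0
Branch closes: a and ~a both at w0.
Every branch closes; the branch above is one of them.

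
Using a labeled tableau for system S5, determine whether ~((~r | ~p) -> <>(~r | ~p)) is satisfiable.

No, unsatisfiable

1. ~((~r | ~p) -> <>(~r | ~p)), 0
2. ~r | ~p, 0
3. ~<>(~r | ~p), 0
4. ~(~r | ~p), 0
5. r, 0
6. p, 0
7. ~p, 0
Accessibility: 0R0
Branch closes: p and ~p both at 0.
(One branch shown.) All branches close.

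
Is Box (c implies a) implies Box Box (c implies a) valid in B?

Tableau for the negation not (Box (c implies a) implies Box Box (c implies a)):
1. not (Box (c implies a) implies Box Box (c implies a)), u
2. Box (c implies a), u
3. not Box Box (c implies a), u
4. c implies a, u
5. a, u
6. not Box (c implies a), v
7. c implies a, v
8. a, v
9. not (c implies a), w
10. c, w
11. not a, w
Accessibility: uRu, uRv, vRu, vRv, vRw, wRv, wRw
The negation has an open branch (countermodel exists).

No, not valid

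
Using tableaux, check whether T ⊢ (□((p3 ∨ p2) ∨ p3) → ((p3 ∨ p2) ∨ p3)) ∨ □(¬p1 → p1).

Valid in T

Tableau for the negation ¬((□((p3 ∨ p2) ∨ p3) → ((p3 ∨ p2) ∨ p3)) ∨ □(¬p1 → p1)):
1. ¬((□((p3 ∨ p2) ∨ p3) → ((p3 ∨ p2) ∨ p3)) ∨ □(¬p1 → p1)), 0
2. ¬(□((p3 ∨ p2) ∨ p3) → ((p3 ∨ p2) ∨ p3)), 0
3. ¬□(¬p1 → p1), 0
4. □((p3 ∨ p2) ∨ p3), 0
5. ¬((p3 ∨ p2) ∨ p3), 0
6. ¬(p3 ∨ p2), 0
7. ¬p3, 0
8. ¬p2, 0
9. (p3 ∨ p2) ∨ p3, 0
10. p3 ∨ p2, 0
11. p2, 0
Accessibility: 0R0
Branch closes: p2 and ¬p2 both at 0.
Every branch of the negation's tableau closes; the branch above is one of them.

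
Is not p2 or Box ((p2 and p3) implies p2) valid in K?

Tableau for the negation not (not p2 or Box ((p2 and p3) implies p2)):
1. not (not p2 or Box ((p2 and p3) implies p2)), w0
2. p2, w0
3. not Box ((p2 and p3) implies p2), w0
4. not ((p2 and p3) implies p2), w1
5. p2 and p3, w1
6. not p2, w1
7. p2, w1
8. p3, w1
Accessibility: w0Rw1
Branch closes: p2 and not p2 both at w1.
All branches of the negation close; one closing branch shown above.

Valid in K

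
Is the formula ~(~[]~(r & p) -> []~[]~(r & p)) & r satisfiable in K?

Satisfiable

1. ~(~[]~(r & p) -> []~[]~(r & p)) & r, w0
2. ~(~[]~(r & p) -> []~[]~(r & p)), w0   [&-rule on 1]
3. r, w0   [&-rule on 1]
4. ~[]~(r & p), w0   [~->-rule on 2]
5. ~[]~[]~(r & p), w0   [~->-rule on 2]
6. r & p, w1   [~[]-rule on 4: fresh world w1, w0Rw1]
7. r, w1   [&-rule on 6]
8. p, w1   [&-rule on 6]
9. []~(r & p), w2   [~[]-rule on 5: fresh world w2, w0Rw2]
Accessibility: w0Rw1, w0Rw2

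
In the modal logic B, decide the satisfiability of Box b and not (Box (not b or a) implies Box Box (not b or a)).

1. Box b and not (Box (not b or a) implies Box Box (not b or a)), 0
2. Box b, 0   [and-rule on 1]
3. not (Box (not b or a) implies Box Box (not b or a)), 0   [and-rule on 1]
4. Box (not b or a), 0   [neg-implies-rule on 3]
5. not Box Box (not b or a), 0   [neg-implies-rule on 3]
6. b, 0   [Box-rule on 2 via 0R0]
7. not b or a, 0   [Box-rule on 4 via 0R0]
8. a, 0   [or-rule on 7 (branches; this branch)]
9. not Box (not b or a), 1   [neg-Box-rule on 5: fresh world 1, 0R1]
10. b, 1   [Box-rule on 2 via 0R1]
11. not b or a, 1   [Box-rule on 4 via 0R1]
12. a, 1   [or-rule on 11 (branches; this branch)]
13. not (not b or a), 2   [neg-Box-rule on 9: fresh world 2, 1R2]
14. b, 2   [neg-or-rule on 13]
15. not a, 2   [neg-or-rule on 13]
Accessibility: 0R0, 0R1, 1R0, 1R1, 1R2, 2R1, 2R2

Satisfiable (open branch found)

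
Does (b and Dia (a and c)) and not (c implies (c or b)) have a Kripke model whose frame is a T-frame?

No, unsatisfiable

1. (b and Dia (a and c)) and not (c implies (c or b)), u
2. b and Dia (a and c), u   [and-rule on 1]
3. not (c implies (c or b)), u   [and-rule on 1]
4. b, u   [and-rule on 2]
5. Dia (a and c), u   [and-rule on 2]
6. c, u   [neg-implies-rule on 3]
7. not (c or b), u   [neg-implies-rule on 3]
8. not c, u   [neg-or-rule on 7]
9. not b, u   [neg-or-rule on 7]
Accessibility: uRu
Branch closes: c and not c both at u.
Every branch closes; the branch above is one of them.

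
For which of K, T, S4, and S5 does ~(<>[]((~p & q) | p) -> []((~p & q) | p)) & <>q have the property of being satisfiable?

K, T, S4

S4-tableau for the formula:
1. ~(<>[]((~p & q) | p) -> []((~p & q) | p)) & <>q, u
2. ~(<>[]((~p & q) | p) -> []((~p & q) | p)), u   [&-rule on 1]
3. <>q, u   [&-rule on 1]
4. <>[]((~p & q) | p), u   [~->-rule on 2]
5. ~[]((~p & q) | p), u   [~->-rule on 2]
6. q, v   [<>-rule on 3: fresh world v, uRv]
7. []((~p & q) | p), w   [<>-rule on 4: fresh world w, uRw]
8. (~p & q) | p, w   [[]-rule on 7 via wRw]
9. p, w   [|-rule on 8 (branches; this branch)]
10. ~((~p & q) | p), x   [~[]-rule on 5: fresh world x, uRx]
11. ~(~p & q), x   [~|-rule on 10]
12. ~p, x   [~|-rule on 10]
13. ~q, x   [~&-rule on 11 (branches; this branch)]
Accessibility: uRu, uRv, uRw, uRx, vRv, wRw, xRx
Complete open branch: satisfiable in S4, hence also in K, T (this S4-model is also a K-model and a T-model).
S5-tableau for the formula:
1. ~(<>[]((~p & q) | p) -> []((~p & q) | p)) & <>q, u
2. ~(<>[]((~p & q) | p) -> []((~p & q) | p)), u   [&-rule on 1]
3. <>q, u   [&-rule on 1]
4. <>[]((~p & q) | p), u   [~->-rule on 2]
5. ~[]((~p & q) | p), u   [~->-rule on 2]
6. q, v   [<>-rule on 3: fresh world v, uRv]
7. []((~p & q) | p), w   [<>-rule on 4: fresh world w, uRw]
8. (~p & q) | p, u   [[]-rule on 7 via wRu]
9. (~p & q) | p, v   [[]-rule on 7 via wRv]
10. (~p & q) | p, w   [[]-rule on 7 via wRw]
11. ~p & q, u   [|-rule on 8 (branches; this branch)]
12. ~p, u   [&-rule on 11]
13. q, u   [&-rule on 11]
14. ~p & q, v   [|-rule on 9 (branches; this branch)]
15. ~p, v   [&-rule on 14]
16. ~p & q, w   [|-rule on 10 (branches; this branch)]
17. ~p, w   [&-rule on 16]
18. q, w   [&-rule on 16]
19. ~((~p & q) | p), x   [~[]-rule on 5: fresh world x, uRx]
20. ~(~p & q), x   [~|-rule on 19]
21. ~p, x   [~|-rule on 19]
22. (~p & q) | p, x   [[]-rule on 7 via wRx]
23. ~q, x   [~&-rule on 20 (branches; this branch)]
24. ~p & q, x   [|-rule on 22 (branches; this branch)]
25. q, x   [&-rule on 24]
Accessibility: uRu, uRv, uRw, uRx, vRu, vRv, vRw, vRx, wRu, wRv, wRw, wRx, xRu, xRv, xRw, xRx
Branch closes: q and ~q both at x.
Every branch closes (one shown): unsatisfiable in S5.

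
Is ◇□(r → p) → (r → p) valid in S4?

Tableau for the negation ¬(◇□(r → p) → (r → p)):
1. ¬(◇□(r → p) → (r → p)), u
2. ◇□(r → p), u
3. ¬(r → p), u
4. r, u
5. ¬p, u
6. □(r → p), v
7. r → p, v
8. p, v
Accessibility: uRu, uRv, vRv
The negation has an open branch (countermodel exists).

Not valid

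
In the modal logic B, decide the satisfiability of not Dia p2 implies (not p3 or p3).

Yes, satisfiable

1. not Dia p2 implies (not p3 or p3), 0
2. not p3 or p3, 0   [implies-rule on 1 (branches; this branch)]
3. p3, 0   [or-rule on 2 (branches; this branch)]
Accessibility: 0R0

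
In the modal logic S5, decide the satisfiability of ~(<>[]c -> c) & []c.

1. ~(<>[]c -> c) & []c, 0
2. ~(<>[]c -> c), 0
3. []c, 0
4. <>[]c, 0
5. ~c, 0
6. c, 0
Accessibility: 0R0
Branch closes: c and ~c both at 0.
Every branch closes; the branch above is one of them.

Unsatisfiable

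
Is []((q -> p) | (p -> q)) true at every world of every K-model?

Yes, valid

Tableau for the negation ~[]((q -> p) | (p -> q)):
1. ~[]((q -> p) | (p -> q)), w0
2. ~((q -> p) | (p -> q)), w1
3. ~(q -> p), w1
4. ~(p -> q), w1
5. q, w1
6. ~p, w1
7. p, w1
8. ~q, w1
Accessibility: w0Rw1
Branch closes: p and ~p both at w1.
All branches of the negation close; one closing branch shown above.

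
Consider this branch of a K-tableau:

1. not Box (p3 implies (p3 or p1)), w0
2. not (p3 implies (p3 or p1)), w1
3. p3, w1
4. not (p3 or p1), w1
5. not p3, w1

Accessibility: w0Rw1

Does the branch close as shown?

Both p3 and not p3 appear at w1.

Closed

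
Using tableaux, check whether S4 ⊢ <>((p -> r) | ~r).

Tableau for the negation ~<>((p -> r) | ~r):
1. ~<>((p -> r) | ~r), 0
2. ~((p -> r) | ~r), 0
3. ~(p -> r), 0
4. r, 0
5. p, 0
6. ~r, 0
Accessibility: 0R0
Branch closes: r and ~r both at 0.
All branches of the negation close; one closing branch shown above.

Valid in S4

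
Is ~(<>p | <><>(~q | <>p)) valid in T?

Tableau for the negation <>p | <><>(~q | <>p):
1. <>p | <><>(~q | <>p), w0
2. <><>(~q | <>p), w0   [|-rule on 1 (branches; this branch)]
3. <>(~q | <>p), w1   [<>-rule on 2: fresh world w1, w0Rw1]
4. ~q | <>p, w2   [<>-rule on 3: fresh world w2, w1Rw2]
5. <>p, w2   [|-rule on 4 (branches; this branch)]
6. p, w3   [<>-rule on 5: fresh world w3, w2Rw3]
Accessibility: w0Rw0, w0Rw1, w1Rw1, w1Rw2, w2Rw2, w2Rw3, w3Rw3
The negation has an open branch (countermodel exists).

Not valid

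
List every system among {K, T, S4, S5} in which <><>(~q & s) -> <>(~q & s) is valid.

S4, S5

S4-tableau for the negation ~(<><>(~q & s) -> <>(~q & s)):
1. ~(<><>(~q & s) -> <>(~q & s)), u
2. <><>(~q & s), u   [~->-rule on 1]
3. ~<>(~q & s), u   [~->-rule on 1]
4. ~(~q & s), u   [~<>-rule on 3 via uRu]
5. ~s, u   [~&-rule on 4 (branches; this branch)]
6. <>(~q & s), v   [<>-rule on 2: fresh world v, uRv]
7. ~(~q & s), v   [~<>-rule on 3 via uRv]
8. ~s, v   [~&-rule on 7 (branches; this branch)]
9. ~q & s, w   [<>-rule on 6: fresh world w, vRw]
10. ~q, w   [&-rule on 9]
11. s, w   [&-rule on 9]
12. ~(~q & s), w   [~<>-rule on 3 via uRw]
13. ~s, w   [~&-rule on 12 (branches; this branch)]
Accessibility: uRu, uRv, uRw, vRv, vRw, wRw
Branch closes: s and ~s both at w.
Every branch closes (one shown): valid in S4, hence also in S5 (every theorem of S4 is a theorem of S5).
T-tableau for the negation ~(<><>(~q & s) -> <>(~q & s)):
1. ~(<><>(~q & s) -> <>(~q & s)), u
2. <><>(~q & s), u   [~->-rule on 1]
3. ~<>(~q & s), u   [~->-rule on 1]
4. ~(~q & s), u   [~<>-rule on 3 via uRu]
5. ~s, u   [~&-rule on 4 (branches; this branch)]
6. <>(~q & s), v   [<>-rule on 2: fresh world v, uRv]
7. ~(~q & s), v   [~<>-rule on 3 via uRv]
8. ~s, v   [~&-rule on 7 (branches; this branch)]
9. ~q & s, w   [<>-rule on 6: fresh world w, vRw]
10. ~q, w   [&-rule on 9]
11. s, w   [&-rule on 9]
Accessibility: uRu, uRv, vRv, vRw, wRw
Complete open branch: countermodel on a T-frame, so not valid in T, nor in K (the same frame is also a K-frame).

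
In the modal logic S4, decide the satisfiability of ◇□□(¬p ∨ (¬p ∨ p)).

Satisfiable

1. ◇□□(¬p ∨ (¬p ∨ p)), u
2. □□(¬p ∨ (¬p ∨ p)), v   [◇-rule on 1: fresh world v, uRv]
3. □(¬p ∨ (¬p ∨ p)), v   [□-rule on 2 via vRv]
4. ¬p ∨ (¬p ∨ p), v   [□-rule on 3 via vRv]
5. ¬p ∨ p, v   [∨-rule on 4 (branches; this branch)]
6. p, v   [∨-rule on 5 (branches; this branch)]
Accessibility: uRu, uRv, vRv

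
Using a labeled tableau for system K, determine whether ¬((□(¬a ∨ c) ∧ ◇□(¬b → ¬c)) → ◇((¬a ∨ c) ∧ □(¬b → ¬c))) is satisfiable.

Unsatisfiable

1. ¬((□(¬a ∨ c) ∧ ◇□(¬b → ¬c)) → ◇((¬a ∨ c) ∧ □(¬b → ¬c))), 0
2. □(¬a ∨ c) ∧ ◇□(¬b → ¬c), 0
3. ¬◇((¬a ∨ c) ∧ □(¬b → ¬c)), 0
4. □(¬a ∨ c), 0
5. ◇□(¬b → ¬c), 0
6. □(¬b → ¬c), 1
7. ¬((¬a ∨ c) ∧ □(¬b → ¬c)), 1
8. ¬a ∨ c, 1
9. ¬□(¬b → ¬c), 1
10. c, 1
11. ¬(¬b → ¬c), 2
12. ¬b, 2
13. c, 2
14. ¬b → ¬c, 2
15. ¬c, 2
Accessibility: 0R1, 1R2
Branch closes: c and ¬c both at 2.
All branches of the tableau close; one closing branch shown above.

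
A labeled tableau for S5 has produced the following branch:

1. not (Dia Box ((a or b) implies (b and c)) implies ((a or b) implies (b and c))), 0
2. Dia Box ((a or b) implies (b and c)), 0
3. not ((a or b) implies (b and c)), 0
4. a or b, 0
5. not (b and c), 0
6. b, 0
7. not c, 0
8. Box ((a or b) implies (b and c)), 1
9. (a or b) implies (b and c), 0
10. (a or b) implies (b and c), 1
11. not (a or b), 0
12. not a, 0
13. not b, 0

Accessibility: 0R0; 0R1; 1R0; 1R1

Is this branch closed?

Both b and not b appear at 0.

Closed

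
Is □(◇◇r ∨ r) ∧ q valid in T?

Tableau for the negation ¬(□(◇◇r ∨ r) ∧ q):
1. ¬(□(◇◇r ∨ r) ∧ q), u
2. ¬q, u   [¬∧-rule on 1 (branches; this branch)]
Accessibility: uRu
The negation has an open branch (countermodel exists).

Not valid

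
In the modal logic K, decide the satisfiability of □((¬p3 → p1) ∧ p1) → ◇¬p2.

Yes, satisfiable

1. □((¬p3 → p1) ∧ p1) → ◇¬p2, 0
2. ◇¬p2, 0
3. ¬p2, 1
Accessibility: 0R1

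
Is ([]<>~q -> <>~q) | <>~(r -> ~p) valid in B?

Tableau for the negation ~(([]<>~q -> <>~q) | <>~(r -> ~p)):
1. ~(([]<>~q -> <>~q) | <>~(r -> ~p)), w0
2. ~([]<>~q -> <>~q), w0   [~|-rule on 1]
3. ~<>~(r -> ~p), w0   [~|-rule on 1]
4. []<>~q, w0   [~->-rule on 2]
5. ~<>~q, w0   [~->-rule on 2]
6. r -> ~p, w0   [~<>-rule on 3 via w0Rw0]
7. <>~q, w0   [[]-rule on 4 via w0Rw0]
8. q, w0   [~<>-rule on 5 via w0Rw0]
9. ~p, w0   [->-rule on 6 (branches; this branch)]
10. ~q, w1   [<>-rule on 7: fresh world w1, w0Rw1]
11. r -> ~p, w1   [~<>-rule on 3 via w0Rw1]
12. <>~q, w1   [[]-rule on 4 via w0Rw1]
13. q, w1   [~<>-rule on 5 via w0Rw1]
Accessibility: w0Rw0, w0Rw1, w1Rw0, w1Rw1
Branch closes: q and ~q both at w1.
All branches of the negation close; one closing branch shown above.

Yes, valid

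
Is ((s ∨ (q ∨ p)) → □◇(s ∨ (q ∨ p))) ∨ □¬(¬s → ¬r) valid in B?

Valid

Tableau for the negation ¬(((s ∨ (q ∨ p)) → □◇(s ∨ (q ∨ p))) ∨ □¬(¬s → ¬r)):
1. ¬(((s ∨ (q ∨ p)) → □◇(s ∨ (q ∨ p))) ∨ □¬(¬s → ¬r)), 0
2. ¬((s ∨ (q ∨ p)) → □◇(s ∨ (q ∨ p))), 0
3. ¬□¬(¬s → ¬r), 0
4. s ∨ (q ∨ p), 0
5. ¬□◇(s ∨ (q ∨ p)), 0
6. q ∨ p, 0
7. p, 0
8. ¬s → ¬r, 1
9. ¬r, 1
10. ¬◇(s ∨ (q ∨ p)), 2
11. ¬(s ∨ (q ∨ p)), 0
12. ¬s, 0
13. ¬(q ∨ p), 0
14. ¬q, 0
15. ¬p, 0
Accessibility: 0R0, 0R1, 0R2, 1R0, 1R1, 2R0, 2R2
Branch closes: p and ¬p both at 0.
Every branch of the negation's tableau closes; the branch above is one of them.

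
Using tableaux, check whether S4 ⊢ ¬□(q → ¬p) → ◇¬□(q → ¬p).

Yes, valid

Tableau for the negation ¬(¬□(q → ¬p) → ◇¬□(q → ¬p)):
1. ¬(¬□(q → ¬p) → ◇¬□(q → ¬p)), w0
2. ¬□(q → ¬p), w0
3. ¬◇¬□(q → ¬p), w0
4. □(q → ¬p), w0
5. q → ¬p, w0
6. ¬p, w0
7. ¬(q → ¬p), w1
8. q, w1
9. p, w1
10. □(q → ¬p), w1
11. q → ¬p, w1
12. ¬p, w1
Accessibility: w0Rw0, w0Rw1, w1Rw1
Branch closes: p and ¬p both at w1.
All branches of the negation close; one closing branch shown above.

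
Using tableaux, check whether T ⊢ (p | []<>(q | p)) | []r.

Tableau for the negation ~((p | []<>(q | p)) | []r):
1. ~((p | []<>(q | p)) | []r), 0
2. ~(p | []<>(q | p)), 0
3. ~[]r, 0
4. ~p, 0
5. ~[]<>(q | p), 0
6. ~r, 1
7. ~<>(q | p), 2
8. ~(q | p), 2
9. ~q, 2
10. ~p, 2
Accessibility: 0R0, 0R1, 0R2, 1R1, 2R2
The negation has an open branch (countermodel exists).

Not valid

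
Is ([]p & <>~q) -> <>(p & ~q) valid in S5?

Tableau for the negation ~(([]p & <>~q) -> <>(p & ~q)):
1. ~(([]p & <>~q) -> <>(p & ~q)), u
2. []p & <>~q, u   [~->-rule on 1]
3. ~<>(p & ~q), u   [~->-rule on 1]
4. []p, u   [&-rule on 2]
5. <>~q, u   [&-rule on 2]
6. ~(p & ~q), u   [~<>-rule on 3 via uRu]
7. p, u   [[]-rule on 4 via uRu]
8. q, u   [~&-rule on 6 (branches; this branch)]
9. ~q, v   [<>-rule on 5: fresh world v, uRv]
10. ~(p & ~q), v   [~<>-rule on 3 via uRv]
11. p, v   [[]-rule on 4 via uRv]
12. q, v   [~&-rule on 10 (branches; this branch)]
Accessibility: uRu, uRv, vRu, vRv
Branch closes: q and ~q both at v.
Every branch of the negation's tableau closes; the branch above is one of them.

Valid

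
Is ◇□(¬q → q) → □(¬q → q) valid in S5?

Valid in S5

Tableau for the negation ¬(◇□(¬q → q) → □(¬q → q)):
1. ¬(◇□(¬q → q) → □(¬q → q)), 0
2. ◇□(¬q → q), 0
3. ¬□(¬q → q), 0
4. □(¬q → q), 1
5. ¬q → q, 0
6. ¬q → q, 1
7. q, 0
8. q, 1
9. ¬(¬q → q), 2
10. ¬q, 2
11. ¬q → q, 2
12. q, 2
Accessibility: 0R0, 0R1, 0R2, 1R0, 1R1, 1R2, 2R0, 2R1, 2R2
Branch closes: q and ¬q both at 2.
Every branch of the negation's tableau closes; the branch above is one of them.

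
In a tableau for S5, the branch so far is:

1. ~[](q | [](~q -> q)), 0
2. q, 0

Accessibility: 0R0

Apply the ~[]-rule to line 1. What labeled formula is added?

a fresh world 1 with 0R1, and ~(q | [](~q -> q)) at 1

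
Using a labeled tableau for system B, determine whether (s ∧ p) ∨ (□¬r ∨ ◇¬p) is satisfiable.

Satisfiable (open branch found)

1. (s ∧ p) ∨ (□¬r ∨ ◇¬p), w0
2. □¬r ∨ ◇¬p, w0
3. ◇¬p, w0
4. ¬p, w1
Accessibility: w0Rw0, w0Rw1, w1Rw0, w1Rw1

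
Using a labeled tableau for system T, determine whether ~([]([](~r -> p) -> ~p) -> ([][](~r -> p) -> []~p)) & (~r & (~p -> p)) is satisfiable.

1. ~([]([](~r -> p) -> ~p) -> ([][](~r -> p) -> []~p)) & (~r & (~p -> p)), 0
2. ~([]([](~r -> p) -> ~p) -> ([][](~r -> p) -> []~p)), 0
3. ~r & (~p -> p), 0
4. []([](~r -> p) -> ~p), 0
5. ~([][](~r -> p) -> []~p), 0
6. ~r, 0
7. ~p -> p, 0
8. [][](~r -> p), 0
9. ~[]~p, 0
10. [](~r -> p) -> ~p, 0
11. [](~r -> p), 0
12. ~r -> p, 0
13. p, 0
14. ~[](~r -> p), 0
15. p, 1
16. [](~r -> p) -> ~p, 1
17. [](~r -> p), 1
18. ~r -> p, 1
19. ~[](~r -> p), 1
20. ~(~r -> p), 2
21. ~r, 2
22. ~p, 2
23. [](~r -> p) -> ~p, 2
24. [](~r -> p), 2
25. ~r -> p, 2
26. p, 2
Accessibility: 0R0, 0R1, 0R2, 1R1, 2R2
Branch closes: p and ~p both at 2.
All branches of the tableau close; one closing branch shown above.

Unsatisfiable (every branch closes)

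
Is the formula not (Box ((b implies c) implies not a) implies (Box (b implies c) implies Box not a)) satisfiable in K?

1. not (Box ((b implies c) implies not a) implies (Box (b implies c) implies Box not a)), 0
2. Box ((b implies c) implies not a), 0
3. not (Box (b implies c) implies Box not a), 0
4. Box (b implies c), 0
5. not Box not a, 0
6. a, 1
7. (b implies c) implies not a, 1
8. b implies c, 1
9. not (b implies c), 1
10. b, 1
11. not c, 1
12. c, 1
Accessibility: 0R1
Branch closes: c and not c both at 1.
Every branch closes; the branch above is one of them.

Unsatisfiable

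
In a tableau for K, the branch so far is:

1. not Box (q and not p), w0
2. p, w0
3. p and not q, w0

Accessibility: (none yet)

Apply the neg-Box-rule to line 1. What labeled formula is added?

a fresh world w1 with w0Rw1, and not (q and not p) at w1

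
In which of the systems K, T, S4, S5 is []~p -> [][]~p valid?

S4, S5

S4-tableau for the negation ~([]~p -> [][]~p):
1. ~([]~p -> [][]~p), w0
2. []~p, w0   [~->-rule on 1]
3. ~[][]~p, w0   [~->-rule on 1]
4. ~p, w0   [[]-rule on 2 via w0Rw0]
5. ~[]~p, w1   [~[]-rule on 3: fresh world w1, w0Rw1]
6. ~p, w1   [[]-rule on 2 via w0Rw1]
7. p, w2   [~[]-rule on 5: fresh world w2, w1Rw2]
8. ~p, w2   [[]-rule on 2 via w0Rw2]
Accessibility: w0Rw0, w0Rw1, w0Rw2, w1Rw1, w1Rw2, w2Rw2
Branch closes: p and ~p both at w2.
Every branch closes (one shown): valid in S4, hence also in S5 (every theorem of S4 is a theorem of S5).
T-tableau for the negation ~([]~p -> [][]~p):
1. ~([]~p -> [][]~p), w0
2. []~p, w0   [~->-rule on 1]
3. ~[][]~p, w0   [~->-rule on 1]
4. ~p, w0   [[]-rule on 2 via w0Rw0]
5. ~[]~p, w1   [~[]-rule on 3: fresh world w1, w0Rw1]
6. ~p, w1   [[]-rule on 2 via w0Rw1]
7. p, w2   [~[]-rule on 5: fresh world w2, w1Rw2]
Accessibility: w0Rw0, w0Rw1, w1Rw1, w1Rw2, w2Rw2
Complete open branch: countermodel on a T-frame, so not valid in T, nor in K (the same frame is also a K-frame).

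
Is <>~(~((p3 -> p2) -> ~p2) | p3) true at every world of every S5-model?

Not valid

Tableau for the negation ~<>~(~((p3 -> p2) -> ~p2) | p3):
1. ~<>~(~((p3 -> p2) -> ~p2) | p3), w0
2. ~((p3 -> p2) -> ~p2) | p3, w0
3. p3, w0
Accessibility: w0Rw0
The negation has an open branch (countermodel exists).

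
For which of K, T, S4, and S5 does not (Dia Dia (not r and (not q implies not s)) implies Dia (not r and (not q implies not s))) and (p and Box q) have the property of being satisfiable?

K, T

T-tableau for the formula:
1. not (Dia Dia (not r and (not q implies not s)) implies Dia (not r and (not q implies not s))) and (p and Box q), 0
2. not (Dia Dia (not r and (not q implies not s)) implies Dia (not r and (not q implies not s))), 0   [and-rule on 1]
3. p and Box q, 0   [and-rule on 1]
4. Dia Dia (not r and (not q implies not s)), 0   [neg-implies-rule on 2]
5. not Dia (not r and (not q implies not s)), 0   [neg-implies-rule on 2]
6. p, 0   [and-rule on 3]
7. Box q, 0   [and-rule on 3]
8. not (not r and (not q implies not s)), 0   [neg-Dia-rule on 5 via 0R0]
9. q, 0   [Box-rule on 7 via 0R0]
10. r, 0   [neg-and-rule on 8 (branches; this branch)]
11. Dia (not r and (not q implies not s)), 1   [Dia-rule on 4: fresh world 1, 0R1]
12. not (not r and (not q implies not s)), 1   [neg-Dia-rule on 5 via 0R1]
13. q, 1   [Box-rule on 7 via 0R1]
14. r, 1   [neg-and-rule on 12 (branches; this branch)]
15. not r and (not q implies not s), 2   [Dia-rule on 11: fresh world 2, 1R2]
16. not r, 2   [and-rule on 15]
17. not q implies not s, 2   [and-rule on 15]
18. not s, 2   [implies-rule on 17 (branches; this branch)]
Accessibility: 0R0, 0R1, 1R1, 1R2, 2R2
Complete open branch: satisfiable in T, hence also in K (this T-model is also a K-model).
S4-tableau for the formula:
1. not (Dia Dia (not r and (not q implies not s)) implies Dia (not r and (not q implies not s))) and (p and Box q), 0
2. not (Dia Dia (not r and (not q implies not s)) implies Dia (not r and (not q implies not s))), 0   [and-rule on 1]
3. p and Box q, 0   [and-rule on 1]
4. Dia Dia (not r and (not q implies not s)), 0   [neg-implies-rule on 2]
5. not Dia (not r and (not q implies not s)), 0   [neg-implies-rule on 2]
6. p, 0   [and-rule on 3]
7. Box q, 0   [and-rule on 3]
8. not (not r and (not q implies not s)), 0   [neg-Dia-rule on 5 via 0R0]
9. q, 0   [Box-rule on 7 via 0R0]
10. r, 0   [neg-and-rule on 8 (branches; this branch)]
11. Dia (not r and (not q implies not s)), 1   [Dia-rule on 4: fresh world 1, 0R1]
12. not (not r and (not q implies not s)), 1   [neg-Dia-rule on 5 via 0R1]
13. q, 1   [Box-rule on 7 via 0R1]
14. r, 1   [neg-and-rule on 12 (branches; this branch)]
15. not r and (not q implies not s), 2   [Dia-rule on 11: fresh world 2, 1R2]
16. not r, 2   [and-rule on 15]
17. not q implies not s, 2   [and-rule on 15]
18. not (not r and (not q implies not s)), 2   [neg-Dia-rule on 5 via 0R2]
19. q, 2   [Box-rule on 7 via 0R2]
20. not s, 2   [implies-rule on 17 (branches; this branch)]
21. not (not q implies not s), 2   [neg-and-rule on 18 (branches; this branch)]
22. not q, 2   [neg-implies-rule on 21]
23. s, 2   [neg-implies-rule on 21]
Accessibility: 0R0, 0R1, 0R2, 1R1, 1R2, 2R2
Branch closes: q and not q both at 2.
Every branch closes (one shown): unsatisfiable in S4, hence also in S5 (every S5-frame is an S4-frame).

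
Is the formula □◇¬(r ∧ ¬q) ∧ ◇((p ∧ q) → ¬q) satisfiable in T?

1. □◇¬(r ∧ ¬q) ∧ ◇((p ∧ q) → ¬q), 0
2. □◇¬(r ∧ ¬q), 0   [∧-rule on 1]
3. ◇((p ∧ q) → ¬q), 0   [∧-rule on 1]
4. ◇¬(r ∧ ¬q), 0   [□-rule on 2 via 0R0]
5. (p ∧ q) → ¬q, 1   [◇-rule on 3: fresh world 1, 0R1]
6. ◇¬(r ∧ ¬q), 1   [□-rule on 2 via 0R1]
7. ¬q, 1   [→-rule on 5 (branches; this branch)]
8. ¬(r ∧ ¬q), 2   [◇-rule on 4: fresh world 2, 0R2]
9. ◇¬(r ∧ ¬q), 2   [□-rule on 2 via 0R2]
10. q, 2   [¬∧-rule on 8 (branches; this branch)]
11. ¬(r ∧ ¬q), 3   [◇-rule on 6: fresh world 3, 1R3]
12. q, 3   [¬∧-rule on 11 (branches; this branch)]
13. ¬(r ∧ ¬q), 4   [◇-rule on 9: fresh world 4, 2R4]
14. q, 4   [¬∧-rule on 13 (branches; this branch)]
Accessibility: 0R0, 0R1, 0R2, 1R1, 1R3, 2R2, 2R4, 3R3, 4R4

Satisfiable (open branch found)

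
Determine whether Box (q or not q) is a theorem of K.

Valid in K

Tableau for the negation not Box (q or not q):
1. not Box (q or not q), 0
2. not (q or not q), 1
3. not q, 1
4. q, 1
Accessibility: 0R1
Branch closes: q and not q both at 1.
Every branch of the negation's tableau closes; the branch above is one of them.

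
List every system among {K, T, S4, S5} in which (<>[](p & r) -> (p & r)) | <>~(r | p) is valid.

S5

S5-tableau for the negation ~((<>[](p & r) -> (p & r)) | <>~(r | p)):
1. ~((<>[](p & r) -> (p & r)) | <>~(r | p)), 0
2. ~(<>[](p & r) -> (p & r)), 0
3. ~<>~(r | p), 0
4. <>[](p & r), 0
5. ~(p & r), 0
6. r | p, 0
7. ~r, 0
8. p, 0
9. [](p & r), 1
10. r | p, 1
11. p & r, 0
12. r, 0
Accessibility: 0R0, 0R1, 1R0, 1R1
Branch closes: r and ~r both at 0.
Every branch closes (one shown): valid in S5.
S4-tableau for the negation ~((<>[](p & r) -> (p & r)) | <>~(r | p)):
1. ~((<>[](p & r) -> (p & r)) | <>~(r | p)), 0
2. ~(<>[](p & r) -> (p & r)), 0
3. ~<>~(r | p), 0
4. <>[](p & r), 0
5. ~(p & r), 0
6. r | p, 0
7. ~r, 0
8. p, 0
9. [](p & r), 1
10. r | p, 1
11. p & r, 1
12. p, 1
13. r, 1
Accessibility: 0R0, 0R1, 1R1
Complete open branch: countermodel on an S4-frame, so not valid in S4, nor in K, T (the same frame is also a K-frame and a T-frame).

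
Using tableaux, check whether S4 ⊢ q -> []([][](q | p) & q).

Invalid (countermodel exists)

Tableau for the negation ~(q -> []([][](q | p) & q)):
1. ~(q -> []([][](q | p) & q)), 0
2. q, 0
3. ~[]([][](q | p) & q), 0
4. ~([][](q | p) & q), 1
5. ~q, 1
Accessibility: 0R0, 0R1, 1R1
The negation has an open branch (countermodel exists).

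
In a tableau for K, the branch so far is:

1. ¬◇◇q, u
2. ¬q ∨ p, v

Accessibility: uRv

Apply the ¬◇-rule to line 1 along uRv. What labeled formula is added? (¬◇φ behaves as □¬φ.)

¬◇φ behaves as □¬φ: propagate the negated body to each accessible world.

¬◇q, v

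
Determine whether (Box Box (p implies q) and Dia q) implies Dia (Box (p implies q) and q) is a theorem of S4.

Tableau for the negation not ((Box Box (p implies q) and Dia q) implies Dia (Box (p implies q) and q)):
1. not ((Box Box (p implies q) and Dia q) implies Dia (Box (p implies q) and q)), 0
2. Box Box (p implies q) and Dia q, 0   [neg-implies-rule on 1]
3. not Dia (Box (p implies q) and q), 0   [neg-implies-rule on 1]
4. Box Box (p implies q), 0   [and-rule on 2]
5. Dia q, 0   [and-rule on 2]
6. not (Box (p implies q) and q), 0   [neg-Dia-rule on 3 via 0R0]
7. Box (p implies q), 0   [Box-rule on 4 via 0R0]
8. p implies q, 0   [Box-rule on 7 via 0R0]
9. not q, 0   [neg-and-rule on 6 (branches; this branch)]
10. not p, 0   [implies-rule on 8 (branches; this branch)]
11. q, 1   [Dia-rule on 5: fresh world 1, 0R1]
12. not (Box (p implies q) and q), 1   [neg-Dia-rule on 3 via 0R1]
13. Box (p implies q), 1   [Box-rule on 4 via 0R1]
14. p implies q, 1   [Box-rule on 7 via 0R1]
15. not Box (p implies q), 1   [neg-and-rule on 12 (branches; this branch)]
16. not (p implies q), 2   [neg-Box-rule on 15: fresh world 2, 1R2]
17. p, 2   [neg-implies-rule on 16]
18. not q, 2   [neg-implies-rule on 16]
19. not (Box (p implies q) and q), 2   [neg-Dia-rule on 3 via 0R2]
20. Box (p implies q), 2   [Box-rule on 4 via 0R2]
21. p implies q, 2   [Box-rule on 7 via 0R2]
22. q, 2   [implies-rule on 21 (branches; this branch)]
Accessibility: 0R0, 0R1, 0R2, 1R1, 1R2, 2R2
Branch closes: q and not q both at 2.
Every branch of the negation's tableau closes; the branch above is one of them.

Valid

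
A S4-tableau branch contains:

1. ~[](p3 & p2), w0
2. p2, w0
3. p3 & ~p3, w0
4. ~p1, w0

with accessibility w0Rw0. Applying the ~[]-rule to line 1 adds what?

a fresh world w1 with w0Rw1, and ~(p3 & p2) at w1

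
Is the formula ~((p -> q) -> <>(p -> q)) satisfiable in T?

Unsatisfiable (every branch closes)

1. ~((p -> q) -> <>(p -> q)), u
2. p -> q, u   [~->-rule on 1]
3. ~<>(p -> q), u   [~->-rule on 1]
4. ~(p -> q), u   [~<>-rule on 3 via uRu]
5. p, u   [~->-rule on 4]
6. ~q, u   [~->-rule on 4]
7. q, u   [->-rule on 2 (branches; this branch)]
Accessibility: uRu
Branch closes: q and ~q both at u.
All branches of the tableau close; one closing branch shown above.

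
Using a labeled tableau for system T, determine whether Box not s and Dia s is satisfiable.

1. Box not s and Dia s, 0
2. Box not s, 0
3. Dia s, 0
4. not s, 0
5. s, 1
6. not s, 1
Accessibility: 0R0, 0R1, 1R1
Branch closes: s and not s both at 1.
(One branch shown.) All branches close.

No, unsatisfiable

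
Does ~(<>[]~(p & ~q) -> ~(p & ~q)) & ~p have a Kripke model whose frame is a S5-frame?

1. ~(<>[]~(p & ~q) -> ~(p & ~q)) & ~p, w0
2. ~(<>[]~(p & ~q) -> ~(p & ~q)), w0
3. ~p, w0
4. <>[]~(p & ~q), w0
5. p & ~q, w0
6. p, w0
7. ~q, w0
Accessibility: w0Rw0
Branch closes: p and ~p both at w0.
Every branch closes; the branch above is one of them.

No, unsatisfiable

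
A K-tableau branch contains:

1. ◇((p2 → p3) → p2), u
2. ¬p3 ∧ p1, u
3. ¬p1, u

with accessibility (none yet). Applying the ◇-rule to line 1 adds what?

a fresh world v with uRv, and (p2 → p3) → p2 at v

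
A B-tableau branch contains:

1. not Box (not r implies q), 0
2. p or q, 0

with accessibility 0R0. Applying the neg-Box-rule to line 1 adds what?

a fresh world 1 with 0R1, and not (not r implies q) at 1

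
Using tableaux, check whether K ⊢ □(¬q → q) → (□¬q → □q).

Tableau for the negation ¬(□(¬q → q) → (□¬q → □q)):
1. ¬(□(¬q → q) → (□¬q → □q)), u
2. □(¬q → q), u
3. ¬(□¬q → □q), u
4. □¬q, u
5. ¬□q, u
6. ¬q, v
7. ¬q → q, v
8. q, v
Accessibility: uRv
Branch closes: q and ¬q both at v.
Every branch of the negation's tableau closes; the branch above is one of them.

Valid in K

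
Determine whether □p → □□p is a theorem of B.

Not valid

Tableau for the negation ¬(□p → □□p):
1. ¬(□p → □□p), 0
2. □p, 0
3. ¬□□p, 0
4. p, 0
5. ¬□p, 1
6. p, 1
7. ¬p, 2
Accessibility: 0R0, 0R1, 1R0, 1R1, 1R2, 2R1, 2R2
The negation has an open branch (countermodel exists).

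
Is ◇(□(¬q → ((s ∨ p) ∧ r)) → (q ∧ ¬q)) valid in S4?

Tableau for the negation ¬◇(□(¬q → ((s ∨ p) ∧ r)) → (q ∧ ¬q)):
1. ¬◇(□(¬q → ((s ∨ p) ∧ r)) → (q ∧ ¬q)), w0
2. ¬(□(¬q → ((s ∨ p) ∧ r)) → (q ∧ ¬q)), w0   [¬◇-rule on 1 via w0Rw0]
3. □(¬q → ((s ∨ p) ∧ r)), w0   [¬→-rule on 2]
4. ¬(q ∧ ¬q), w0   [¬→-rule on 2]
5. ¬q → ((s ∨ p) ∧ r), w0   [□-rule on 3 via w0Rw0]
6. q, w0   [¬∧-rule on 4 (branches; this branch)]
7. (s ∨ p) ∧ r, w0   [→-rule on 5 (branches; this branch)]
8. s ∨ p, w0   [∧-rule on 7]
9. r, w0   [∧-rule on 7]
10. p, w0   [∨-rule on 8 (branches; this branch)]
Accessibility: w0Rw0
The negation has an open branch (countermodel exists).

Not valid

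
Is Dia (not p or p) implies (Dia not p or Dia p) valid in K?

Tableau for the negation not (Dia (not p or p) implies (Dia not p or Dia p)):
1. not (Dia (not p or p) implies (Dia not p or Dia p)), w0
2. Dia (not p or p), w0
3. not (Dia not p or Dia p), w0
4. not Dia not p, w0
5. not Dia p, w0
6. not p or p, w1
7. p, w1
8. not p, w1
Accessibility: w0Rw1
Branch closes: p and not p both at w1.
All branches of the negation close; one closing branch shown above.

Valid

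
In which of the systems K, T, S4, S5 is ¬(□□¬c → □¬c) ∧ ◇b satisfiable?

K-tableau for the formula:
1. ¬(□□¬c → □¬c) ∧ ◇b, w0
2. ¬(□□¬c → □¬c), w0
3. ◇b, w0
4. □□¬c, w0
5. ¬□¬c, w0
6. b, w1
7. □¬c, w1
8. c, w2
9. □¬c, w2
Accessibility: w0Rw1, w0Rw2
Complete open branch: satisfiable in K.
T-tableau for the formula:
1. ¬(□□¬c → □¬c) ∧ ◇b, w0
2. ¬(□□¬c → □¬c), w0
3. ◇b, w0
4. □□¬c, w0
5. ¬□¬c, w0
6. □¬c, w0
7. ¬c, w0
8. b, w1
9. □¬c, w1
10. ¬c, w1
11. c, w2
12. □¬c, w2
13. ¬c, w2
Accessibility: w0Rw0, w0Rw1, w0Rw2, w1Rw1, w2Rw2
Branch closes: c and ¬c both at w2.
Every branch closes (one shown): unsatisfiable in T, hence also in S4, S5 (every S4/S5-frame is a T-frame).

K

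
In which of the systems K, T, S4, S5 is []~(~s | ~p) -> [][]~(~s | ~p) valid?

S4, S5

T-tableau for the negation ~([]~(~s | ~p) -> [][]~(~s | ~p)):
1. ~([]~(~s | ~p) -> [][]~(~s | ~p)), u
2. []~(~s | ~p), u   [~->-rule on 1]
3. ~[][]~(~s | ~p), u   [~->-rule on 1]
4. ~(~s | ~p), u   [[]-rule on 2 via uRu]
5. s, u   [~|-rule on 4]
6. p, u   [~|-rule on 4]
7. ~[]~(~s | ~p), v   [~[]-rule on 3: fresh world v, uRv]
8. ~(~s | ~p), v   [[]-rule on 2 via uRv]
9. s, v   [~|-rule on 8]
10. p, v   [~|-rule on 8]
11. ~s | ~p, w   [~[]-rule on 7: fresh world w, vRw]
12. ~p, w   [|-rule on 11 (branches; this branch)]
Accessibility: uRu, uRv, vRv, vRw, wRw
Complete open branch: countermodel on a T-frame, so not valid in T, nor in K (the same frame is also a K-frame).
S4-tableau for the negation ~([]~(~s | ~p) -> [][]~(~s | ~p)):
1. ~([]~(~s | ~p) -> [][]~(~s | ~p)), u
2. []~(~s | ~p), u   [~->-rule on 1]
3. ~[][]~(~s | ~p), u   [~->-rule on 1]
4. ~(~s | ~p), u   [[]-rule on 2 via uRu]
5. s, u   [~|-rule on 4]
6. p, u   [~|-rule on 4]
7. ~[]~(~s | ~p), v   [~[]-rule on 3: fresh world v, uRv]
8. ~(~s | ~p), v   [[]-rule on 2 via uRv]
9. s, v   [~|-rule on 8]
10. p, v   [~|-rule on 8]
11. ~s | ~p, w   [~[]-rule on 7: fresh world w, vRw]
12. ~(~s | ~p), w   [[]-rule on 2 via uRw]
13. s, w   [~|-rule on 12]
14. p, w   [~|-rule on 12]
15. ~p, w   [|-rule on 11 (branches; this branch)]
Accessibility: uRu, uRv, uRw, vRv, vRw, wRw
Branch closes: p and ~p both at w.
Every branch closes (one shown): valid in S4, hence also in S5 (every theorem of S4 is a theorem of S5).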